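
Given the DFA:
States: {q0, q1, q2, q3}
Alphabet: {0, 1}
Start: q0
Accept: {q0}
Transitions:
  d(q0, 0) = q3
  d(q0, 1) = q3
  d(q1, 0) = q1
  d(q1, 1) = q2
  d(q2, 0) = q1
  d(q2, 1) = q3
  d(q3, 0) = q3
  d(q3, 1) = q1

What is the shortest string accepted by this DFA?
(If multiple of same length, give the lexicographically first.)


BFS by string length (lex-first path to each state shown):
  len 0: q0<-""
Found accept state at length 0.

"" (empty string)


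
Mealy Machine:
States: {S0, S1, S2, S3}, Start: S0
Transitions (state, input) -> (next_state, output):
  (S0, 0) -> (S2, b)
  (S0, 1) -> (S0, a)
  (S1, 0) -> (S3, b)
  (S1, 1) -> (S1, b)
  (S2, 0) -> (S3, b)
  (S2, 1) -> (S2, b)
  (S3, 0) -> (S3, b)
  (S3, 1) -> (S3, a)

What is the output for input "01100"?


Step-by-step:
  (S0, 0) -> (S2, b)
  (S2, 1) -> (S2, b)
  (S2, 1) -> (S2, b)
  (S2, 0) -> (S3, b)
  (S3, 0) -> (S3, b)

"bbbbb"


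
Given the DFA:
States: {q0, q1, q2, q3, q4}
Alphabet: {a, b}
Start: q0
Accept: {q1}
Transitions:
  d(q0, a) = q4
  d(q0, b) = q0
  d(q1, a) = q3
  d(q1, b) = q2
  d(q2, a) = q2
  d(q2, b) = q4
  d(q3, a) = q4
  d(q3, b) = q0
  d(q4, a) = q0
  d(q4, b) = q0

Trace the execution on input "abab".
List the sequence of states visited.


Input: abab
d(q0, a) = q4
d(q4, b) = q0
d(q0, a) = q4
d(q4, b) = q0


q0 -> q4 -> q0 -> q4 -> q0


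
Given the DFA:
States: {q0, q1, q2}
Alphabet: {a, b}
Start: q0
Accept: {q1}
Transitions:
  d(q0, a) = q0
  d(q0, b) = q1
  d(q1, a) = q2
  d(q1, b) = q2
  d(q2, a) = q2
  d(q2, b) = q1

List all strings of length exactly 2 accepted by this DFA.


All strings of length 2: 4 total
Accepted: 1

"ab"


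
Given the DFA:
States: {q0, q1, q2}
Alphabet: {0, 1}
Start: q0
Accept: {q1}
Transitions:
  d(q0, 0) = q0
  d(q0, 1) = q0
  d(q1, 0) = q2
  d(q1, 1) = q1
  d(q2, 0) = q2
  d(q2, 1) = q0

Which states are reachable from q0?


BFS from q0:
  layer 0: {q0}

{q0}


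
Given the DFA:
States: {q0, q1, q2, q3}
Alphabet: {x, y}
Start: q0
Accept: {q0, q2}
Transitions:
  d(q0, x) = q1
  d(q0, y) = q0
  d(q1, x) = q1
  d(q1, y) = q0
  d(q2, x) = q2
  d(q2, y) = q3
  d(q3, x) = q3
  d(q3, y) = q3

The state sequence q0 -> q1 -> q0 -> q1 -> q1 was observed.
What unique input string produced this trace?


Trace back each transition to find the symbol:
  q0 --[x]--> q1
  q1 --[y]--> q0
  q0 --[x]--> q1
  q1 --[x]--> q1

"xyxx"


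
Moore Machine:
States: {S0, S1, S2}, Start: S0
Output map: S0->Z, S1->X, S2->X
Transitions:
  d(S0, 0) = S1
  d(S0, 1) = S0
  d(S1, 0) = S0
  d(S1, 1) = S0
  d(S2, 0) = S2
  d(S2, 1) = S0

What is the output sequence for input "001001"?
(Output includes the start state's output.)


Start: S0 (output Z)
  --0--> S1 (output X)
  --0--> S0 (output Z)
  --1--> S0 (output Z)
  --0--> S1 (output X)
  --0--> S0 (output Z)
  --1--> S0 (output Z)

"ZXZZXZZ"


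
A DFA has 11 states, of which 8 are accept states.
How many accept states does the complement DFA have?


Complement swaps accept and non-accept states.
11 - 8 = 3

3


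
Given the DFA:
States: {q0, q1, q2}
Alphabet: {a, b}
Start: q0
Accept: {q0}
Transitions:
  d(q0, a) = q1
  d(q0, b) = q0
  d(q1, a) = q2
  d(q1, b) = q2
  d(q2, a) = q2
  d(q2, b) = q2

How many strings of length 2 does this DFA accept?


Enumerating all length-2 strings:
  "aa" -> q2 [reject]
  "ab" -> q2 [reject]
  "ba" -> q1 [reject]
  "bb" -> q0 [accept]

1 out of 4


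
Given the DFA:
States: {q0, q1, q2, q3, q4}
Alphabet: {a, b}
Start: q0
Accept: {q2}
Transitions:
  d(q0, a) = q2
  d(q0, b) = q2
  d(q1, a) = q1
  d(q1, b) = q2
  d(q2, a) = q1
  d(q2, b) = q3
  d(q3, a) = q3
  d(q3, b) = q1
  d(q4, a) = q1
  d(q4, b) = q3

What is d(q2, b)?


Looking up transition d(q2, b)

q3


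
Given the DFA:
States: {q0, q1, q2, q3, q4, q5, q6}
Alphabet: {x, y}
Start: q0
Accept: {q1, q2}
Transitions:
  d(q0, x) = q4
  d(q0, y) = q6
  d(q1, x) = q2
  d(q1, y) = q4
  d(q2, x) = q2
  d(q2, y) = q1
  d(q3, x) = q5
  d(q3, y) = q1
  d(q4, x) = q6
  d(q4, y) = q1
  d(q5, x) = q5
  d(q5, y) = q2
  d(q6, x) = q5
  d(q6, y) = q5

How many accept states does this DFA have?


Accept states listed: {q1, q2}
Counting: q1(1) q2(2)

2


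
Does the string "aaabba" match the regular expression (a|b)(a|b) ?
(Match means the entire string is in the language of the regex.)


|string| = 6; first = 'a'; last = 'a'

No, "aaabba" does not match (a|b)(a|b)


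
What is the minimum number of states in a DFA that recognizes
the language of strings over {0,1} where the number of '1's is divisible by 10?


States track (count of '1') mod 10.
Need 10 states: one per remainder 0..9; accept = remainder 0.

10


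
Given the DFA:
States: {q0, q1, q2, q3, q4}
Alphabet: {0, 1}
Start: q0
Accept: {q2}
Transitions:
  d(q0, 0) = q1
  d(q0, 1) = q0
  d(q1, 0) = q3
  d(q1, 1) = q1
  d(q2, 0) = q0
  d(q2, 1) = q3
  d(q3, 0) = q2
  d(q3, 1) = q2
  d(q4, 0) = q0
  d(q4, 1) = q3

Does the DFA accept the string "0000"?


Trace: q0 -> q1 -> q3 -> q2 -> q0
Final state: q0
Accept states: {q2}

No, rejected (final state q0 is not an accept state)


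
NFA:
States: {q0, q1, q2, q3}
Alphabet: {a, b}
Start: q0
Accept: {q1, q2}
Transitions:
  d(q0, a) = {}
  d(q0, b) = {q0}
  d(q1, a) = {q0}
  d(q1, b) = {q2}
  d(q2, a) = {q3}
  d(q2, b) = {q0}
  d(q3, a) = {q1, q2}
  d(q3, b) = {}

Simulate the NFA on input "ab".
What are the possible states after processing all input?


Start: {q0}
  --a--> {}
  --b--> {}

{} (empty set, no valid transitions)


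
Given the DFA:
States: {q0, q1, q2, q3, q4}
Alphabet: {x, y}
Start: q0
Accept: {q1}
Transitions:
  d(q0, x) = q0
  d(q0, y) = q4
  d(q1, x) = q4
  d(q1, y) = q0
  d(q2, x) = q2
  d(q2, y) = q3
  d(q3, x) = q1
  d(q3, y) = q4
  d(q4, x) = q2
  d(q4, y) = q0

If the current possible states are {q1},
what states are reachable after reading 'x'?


Apply transition on 'x' from each current state:
  d(q1, x) = q4

{q4}


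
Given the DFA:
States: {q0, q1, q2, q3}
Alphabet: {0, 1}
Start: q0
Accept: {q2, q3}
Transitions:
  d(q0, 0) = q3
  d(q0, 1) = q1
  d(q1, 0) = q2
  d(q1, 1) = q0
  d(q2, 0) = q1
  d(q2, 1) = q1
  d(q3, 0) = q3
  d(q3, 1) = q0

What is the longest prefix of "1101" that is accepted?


Run the DFA, marking each prefix where the state is accepting:
  "" -> q0 [reject]
  "1" -> q1 [reject]
  "11" -> q0 [reject]
  "110" -> q3 [accept]
  "1101" -> q0 [reject]

"110"


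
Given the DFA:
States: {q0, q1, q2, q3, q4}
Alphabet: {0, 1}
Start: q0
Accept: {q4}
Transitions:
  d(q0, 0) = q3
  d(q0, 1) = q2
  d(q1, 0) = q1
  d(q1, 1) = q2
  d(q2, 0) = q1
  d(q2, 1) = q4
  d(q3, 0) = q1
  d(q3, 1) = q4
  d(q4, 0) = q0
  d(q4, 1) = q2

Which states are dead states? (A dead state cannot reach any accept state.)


Forward reachability from each state:
  q0 -> reaches accept state q4 (live)
  q1 -> reaches accept state q4 (live)
  q2 -> reaches accept state q4 (live)
  q3 -> reaches accept state q4 (live)
  q4 -> reaches accept state q4 (live)

None (all states can reach an accept state)


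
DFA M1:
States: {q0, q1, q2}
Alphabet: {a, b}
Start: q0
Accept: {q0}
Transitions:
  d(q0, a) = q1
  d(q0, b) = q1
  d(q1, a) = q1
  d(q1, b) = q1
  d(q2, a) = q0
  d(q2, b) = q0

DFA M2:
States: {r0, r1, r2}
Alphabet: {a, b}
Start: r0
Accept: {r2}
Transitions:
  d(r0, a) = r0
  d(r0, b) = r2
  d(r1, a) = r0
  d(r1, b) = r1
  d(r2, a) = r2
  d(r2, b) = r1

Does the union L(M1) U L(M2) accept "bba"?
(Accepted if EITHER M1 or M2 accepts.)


M1: final=q1 accepted=False
M2: final=r0 accepted=False

No, union rejects (neither accepts)


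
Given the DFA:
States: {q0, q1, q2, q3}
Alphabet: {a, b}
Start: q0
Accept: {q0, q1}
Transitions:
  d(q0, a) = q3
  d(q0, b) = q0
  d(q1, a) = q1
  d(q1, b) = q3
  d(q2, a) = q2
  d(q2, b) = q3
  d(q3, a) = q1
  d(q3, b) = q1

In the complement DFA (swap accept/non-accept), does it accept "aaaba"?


Trace: q0 -> q3 -> q1 -> q1 -> q3 -> q1
Final: q1
Original accept: {q0, q1}
Complement: q1 is in original accept

No, complement rejects (original accepts)


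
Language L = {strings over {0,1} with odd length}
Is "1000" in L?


length = 4; 4 mod 2 = 0

No, "1000" is not in L


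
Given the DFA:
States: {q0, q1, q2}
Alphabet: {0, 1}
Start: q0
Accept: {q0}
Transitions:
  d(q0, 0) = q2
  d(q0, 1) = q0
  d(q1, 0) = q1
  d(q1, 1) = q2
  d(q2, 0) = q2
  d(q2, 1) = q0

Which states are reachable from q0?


BFS from q0:
  layer 0: {q0}
  layer 1: {q2}

{q0, q2}


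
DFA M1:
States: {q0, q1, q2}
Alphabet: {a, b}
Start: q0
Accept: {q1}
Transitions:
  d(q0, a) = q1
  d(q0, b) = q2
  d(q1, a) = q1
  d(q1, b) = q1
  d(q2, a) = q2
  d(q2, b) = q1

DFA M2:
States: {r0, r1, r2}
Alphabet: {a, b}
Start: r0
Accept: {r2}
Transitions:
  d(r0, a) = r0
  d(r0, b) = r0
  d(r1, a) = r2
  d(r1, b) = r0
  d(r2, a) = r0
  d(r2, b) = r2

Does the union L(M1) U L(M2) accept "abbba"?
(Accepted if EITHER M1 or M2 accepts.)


M1: final=q1 accepted=True
M2: final=r0 accepted=False

Yes, union accepts


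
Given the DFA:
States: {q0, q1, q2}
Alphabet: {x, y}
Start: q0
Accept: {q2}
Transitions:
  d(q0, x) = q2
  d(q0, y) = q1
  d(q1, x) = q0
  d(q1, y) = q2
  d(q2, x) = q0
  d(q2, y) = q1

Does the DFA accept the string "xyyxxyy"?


Trace: q0 -> q2 -> q1 -> q2 -> q0 -> q2 -> q1 -> q2
Final state: q2
Accept states: {q2}

Yes, accepted (final state q2 is an accept state)


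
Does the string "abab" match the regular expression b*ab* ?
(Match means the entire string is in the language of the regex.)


|string| = 4; first = 'a'; last = 'b'

No, "abab" does not match b*ab*


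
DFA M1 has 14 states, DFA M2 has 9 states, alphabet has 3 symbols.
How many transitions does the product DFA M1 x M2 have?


Product DFA has 14 * 9 = 126 states.
Each has 3 transitions: 126 * 3 = 378

378


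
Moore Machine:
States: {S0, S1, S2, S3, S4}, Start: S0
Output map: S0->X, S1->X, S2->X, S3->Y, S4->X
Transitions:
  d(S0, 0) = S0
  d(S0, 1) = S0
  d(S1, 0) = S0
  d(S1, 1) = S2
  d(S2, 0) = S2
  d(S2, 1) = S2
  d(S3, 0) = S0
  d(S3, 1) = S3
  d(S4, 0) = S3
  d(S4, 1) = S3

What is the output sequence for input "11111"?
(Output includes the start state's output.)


Start: S0 (output X)
  --1--> S0 (output X)
  --1--> S0 (output X)
  --1--> S0 (output X)
  --1--> S0 (output X)
  --1--> S0 (output X)

"XXXXXX"


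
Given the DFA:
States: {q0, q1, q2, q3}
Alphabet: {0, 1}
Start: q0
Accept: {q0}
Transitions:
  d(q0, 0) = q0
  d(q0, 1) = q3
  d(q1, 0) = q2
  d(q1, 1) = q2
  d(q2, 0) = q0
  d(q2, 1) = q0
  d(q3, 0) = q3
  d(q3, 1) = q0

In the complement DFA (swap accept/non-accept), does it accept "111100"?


Trace: q0 -> q3 -> q0 -> q3 -> q0 -> q0 -> q0
Final: q0
Original accept: {q0}
Complement: q0 is in original accept

No, complement rejects (original accepts)


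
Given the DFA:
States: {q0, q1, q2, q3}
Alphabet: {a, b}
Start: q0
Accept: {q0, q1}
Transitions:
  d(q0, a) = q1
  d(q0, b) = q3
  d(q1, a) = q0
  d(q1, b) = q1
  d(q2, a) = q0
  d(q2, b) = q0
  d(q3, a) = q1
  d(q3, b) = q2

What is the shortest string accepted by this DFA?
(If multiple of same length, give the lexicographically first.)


BFS by string length (lex-first path to each state shown):
  len 0: q0<-""
Found accept state at length 0.

"" (empty string)


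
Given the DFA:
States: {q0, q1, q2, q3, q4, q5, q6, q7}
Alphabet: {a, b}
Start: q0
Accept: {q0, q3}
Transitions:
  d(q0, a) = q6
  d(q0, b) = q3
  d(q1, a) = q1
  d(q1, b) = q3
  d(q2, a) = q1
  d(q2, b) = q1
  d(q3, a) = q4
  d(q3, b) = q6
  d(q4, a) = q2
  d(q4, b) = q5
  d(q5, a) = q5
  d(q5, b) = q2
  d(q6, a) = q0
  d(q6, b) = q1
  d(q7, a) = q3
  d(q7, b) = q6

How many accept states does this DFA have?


Accept states listed: {q0, q3}
Counting: q0(1) q3(2)

2


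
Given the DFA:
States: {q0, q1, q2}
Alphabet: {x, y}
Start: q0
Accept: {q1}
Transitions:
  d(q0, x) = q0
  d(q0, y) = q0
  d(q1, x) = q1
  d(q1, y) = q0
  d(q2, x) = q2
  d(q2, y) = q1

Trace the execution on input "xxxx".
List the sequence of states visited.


Input: xxxx
d(q0, x) = q0
d(q0, x) = q0
d(q0, x) = q0
d(q0, x) = q0


q0 -> q0 -> q0 -> q0 -> q0


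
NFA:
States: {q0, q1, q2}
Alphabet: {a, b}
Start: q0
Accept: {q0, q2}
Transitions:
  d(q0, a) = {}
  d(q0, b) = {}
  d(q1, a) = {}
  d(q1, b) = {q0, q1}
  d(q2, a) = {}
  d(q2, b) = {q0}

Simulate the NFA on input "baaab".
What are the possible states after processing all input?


Start: {q0}
  --b--> {}
  --a--> {}
  --a--> {}
  --a--> {}
  --b--> {}

{} (empty set, no valid transitions)


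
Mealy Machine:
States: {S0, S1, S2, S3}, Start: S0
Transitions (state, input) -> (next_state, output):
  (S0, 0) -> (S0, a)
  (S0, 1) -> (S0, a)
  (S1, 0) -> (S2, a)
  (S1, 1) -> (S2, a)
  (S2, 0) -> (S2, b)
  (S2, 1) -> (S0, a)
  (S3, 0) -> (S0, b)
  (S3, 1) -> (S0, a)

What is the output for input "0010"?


Step-by-step:
  (S0, 0) -> (S0, a)
  (S0, 0) -> (S0, a)
  (S0, 1) -> (S0, a)
  (S0, 0) -> (S0, a)

"aaaa"


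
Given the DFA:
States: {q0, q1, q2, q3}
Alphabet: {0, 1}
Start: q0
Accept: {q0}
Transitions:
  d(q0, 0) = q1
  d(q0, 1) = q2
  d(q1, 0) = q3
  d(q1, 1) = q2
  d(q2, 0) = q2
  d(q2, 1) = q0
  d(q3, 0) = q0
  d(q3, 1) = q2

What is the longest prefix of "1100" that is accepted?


Run the DFA, marking each prefix where the state is accepting:
  "" -> q0 [accept]
  "1" -> q2 [reject]
  "11" -> q0 [accept]
  "110" -> q1 [reject]
  "1100" -> q3 [reject]

"11"


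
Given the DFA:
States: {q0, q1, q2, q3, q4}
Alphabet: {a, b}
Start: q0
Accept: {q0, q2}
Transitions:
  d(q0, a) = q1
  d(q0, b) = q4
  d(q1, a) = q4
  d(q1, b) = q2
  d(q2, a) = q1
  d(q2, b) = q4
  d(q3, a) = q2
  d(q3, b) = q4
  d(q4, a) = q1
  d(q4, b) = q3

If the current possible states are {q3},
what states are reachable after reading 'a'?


Apply transition on 'a' from each current state:
  d(q3, a) = q2

{q2}


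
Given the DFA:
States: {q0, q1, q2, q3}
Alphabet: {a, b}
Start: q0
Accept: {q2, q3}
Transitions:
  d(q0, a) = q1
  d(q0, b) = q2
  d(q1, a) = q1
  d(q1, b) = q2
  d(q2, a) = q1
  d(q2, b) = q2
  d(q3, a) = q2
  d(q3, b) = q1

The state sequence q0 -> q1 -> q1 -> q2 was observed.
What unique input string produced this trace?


Trace back each transition to find the symbol:
  q0 --[a]--> q1
  q1 --[a]--> q1
  q1 --[b]--> q2

"aab"


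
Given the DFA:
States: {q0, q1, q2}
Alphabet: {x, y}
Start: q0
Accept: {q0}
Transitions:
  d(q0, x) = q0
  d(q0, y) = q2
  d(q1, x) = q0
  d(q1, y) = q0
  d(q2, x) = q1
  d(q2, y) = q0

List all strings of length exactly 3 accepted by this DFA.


All strings of length 3: 8 total
Accepted: 5

"xxx", "xyy", "yxx", "yxy", "yyx"


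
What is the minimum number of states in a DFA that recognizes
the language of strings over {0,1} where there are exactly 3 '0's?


States: count = 0, 1, ..., 3 (that's 4 states), plus a dead state for count > 3.
Total: 4 + 1 = 5. Accept = count-3 state.

5


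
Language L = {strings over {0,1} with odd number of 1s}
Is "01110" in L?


count('1') = 3; 3 mod 2 = 1

Yes, "01110" is in L


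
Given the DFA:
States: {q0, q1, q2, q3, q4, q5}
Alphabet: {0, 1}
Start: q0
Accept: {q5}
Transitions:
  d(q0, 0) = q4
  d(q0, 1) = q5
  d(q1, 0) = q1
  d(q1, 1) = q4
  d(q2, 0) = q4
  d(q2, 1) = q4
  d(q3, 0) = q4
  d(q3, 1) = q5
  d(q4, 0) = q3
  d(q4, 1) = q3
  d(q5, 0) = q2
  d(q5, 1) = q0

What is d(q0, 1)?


Looking up transition d(q0, 1)

q5


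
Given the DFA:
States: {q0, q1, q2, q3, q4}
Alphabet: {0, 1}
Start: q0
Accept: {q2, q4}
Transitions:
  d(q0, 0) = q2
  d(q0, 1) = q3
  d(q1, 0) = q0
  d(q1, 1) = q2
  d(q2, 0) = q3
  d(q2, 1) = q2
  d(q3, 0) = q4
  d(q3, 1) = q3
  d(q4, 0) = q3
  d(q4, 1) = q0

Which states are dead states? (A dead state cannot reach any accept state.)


Forward reachability from each state:
  q0 -> reaches accept state q2 (live)
  q1 -> reaches accept state q2 (live)
  q2 -> reaches accept state q2 (live)
  q3 -> reaches accept state q2 (live)
  q4 -> reaches accept state q2 (live)

None (all states can reach an accept state)


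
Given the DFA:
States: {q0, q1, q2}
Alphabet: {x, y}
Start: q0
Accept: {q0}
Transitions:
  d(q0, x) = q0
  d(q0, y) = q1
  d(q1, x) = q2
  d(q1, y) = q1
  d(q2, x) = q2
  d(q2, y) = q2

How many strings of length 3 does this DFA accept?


Enumerating all length-3 strings:
  "xxx" -> q0 [accept]
  "xxy" -> q1 [reject]
  "xyx" -> q2 [reject]
  "xyy" -> q1 [reject]
  "yxx" -> q2 [reject]
  "yxy" -> q2 [reject]
  "yyx" -> q2 [reject]
  "yyy" -> q1 [reject]

1 out of 8


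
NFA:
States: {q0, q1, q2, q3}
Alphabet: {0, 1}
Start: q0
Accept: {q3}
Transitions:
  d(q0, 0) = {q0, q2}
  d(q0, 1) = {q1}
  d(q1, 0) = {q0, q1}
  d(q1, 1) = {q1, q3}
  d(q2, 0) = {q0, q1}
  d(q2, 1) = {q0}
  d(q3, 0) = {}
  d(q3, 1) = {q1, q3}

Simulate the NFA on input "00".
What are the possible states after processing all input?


Start: {q0}
  --0--> {q0, q2}
  --0--> {q0, q1, q2}

{q0, q1, q2}


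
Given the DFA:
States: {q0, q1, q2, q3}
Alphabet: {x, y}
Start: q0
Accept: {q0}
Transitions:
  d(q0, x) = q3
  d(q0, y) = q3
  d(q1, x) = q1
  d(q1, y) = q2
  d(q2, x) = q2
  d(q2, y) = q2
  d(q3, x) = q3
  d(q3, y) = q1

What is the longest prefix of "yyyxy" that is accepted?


Run the DFA, marking each prefix where the state is accepting:
  "" -> q0 [accept]
  "y" -> q3 [reject]
  "yy" -> q1 [reject]
  "yyy" -> q2 [reject]
  "yyyx" -> q2 [reject]
  "yyyxy" -> q2 [reject]

""


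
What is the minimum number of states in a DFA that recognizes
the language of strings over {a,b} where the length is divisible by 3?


States track (length) mod 3.
Need 3 states: one per remainder 0..2; accept = remainder 0.

3


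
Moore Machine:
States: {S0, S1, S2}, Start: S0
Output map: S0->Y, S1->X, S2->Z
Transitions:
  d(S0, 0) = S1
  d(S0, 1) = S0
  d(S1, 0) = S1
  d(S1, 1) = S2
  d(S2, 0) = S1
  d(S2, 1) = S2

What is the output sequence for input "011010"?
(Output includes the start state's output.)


Start: S0 (output Y)
  --0--> S1 (output X)
  --1--> S2 (output Z)
  --1--> S2 (output Z)
  --0--> S1 (output X)
  --1--> S2 (output Z)
  --0--> S1 (output X)

"YXZZXZX"


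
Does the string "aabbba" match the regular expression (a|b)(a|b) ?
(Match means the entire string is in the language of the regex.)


|string| = 6; first = 'a'; last = 'a'

No, "aabbba" does not match (a|b)(a|b)


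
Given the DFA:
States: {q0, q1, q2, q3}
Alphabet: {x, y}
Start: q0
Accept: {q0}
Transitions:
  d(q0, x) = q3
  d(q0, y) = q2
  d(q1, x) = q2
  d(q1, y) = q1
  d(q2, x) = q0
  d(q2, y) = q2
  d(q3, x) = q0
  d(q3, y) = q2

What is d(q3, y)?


Looking up transition d(q3, y)

q2


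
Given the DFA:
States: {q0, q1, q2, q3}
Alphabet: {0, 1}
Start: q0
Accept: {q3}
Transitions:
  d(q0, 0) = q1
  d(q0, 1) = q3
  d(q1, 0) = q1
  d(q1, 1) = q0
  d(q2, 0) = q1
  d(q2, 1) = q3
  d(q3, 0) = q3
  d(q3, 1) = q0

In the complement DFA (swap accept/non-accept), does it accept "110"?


Trace: q0 -> q3 -> q0 -> q1
Final: q1
Original accept: {q3}
Complement: q1 is not in original accept

Yes, complement accepts (original rejects)


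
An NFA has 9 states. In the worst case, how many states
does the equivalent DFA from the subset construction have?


Subset construction: one DFA state per subset of NFA states.
2^9 = 512

512


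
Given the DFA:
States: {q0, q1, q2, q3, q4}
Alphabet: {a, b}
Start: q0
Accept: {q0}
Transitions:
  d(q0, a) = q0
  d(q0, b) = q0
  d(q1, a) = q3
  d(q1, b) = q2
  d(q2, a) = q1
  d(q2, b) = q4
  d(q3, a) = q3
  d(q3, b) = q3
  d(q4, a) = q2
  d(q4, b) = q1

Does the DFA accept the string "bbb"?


Trace: q0 -> q0 -> q0 -> q0
Final state: q0
Accept states: {q0}

Yes, accepted (final state q0 is an accept state)


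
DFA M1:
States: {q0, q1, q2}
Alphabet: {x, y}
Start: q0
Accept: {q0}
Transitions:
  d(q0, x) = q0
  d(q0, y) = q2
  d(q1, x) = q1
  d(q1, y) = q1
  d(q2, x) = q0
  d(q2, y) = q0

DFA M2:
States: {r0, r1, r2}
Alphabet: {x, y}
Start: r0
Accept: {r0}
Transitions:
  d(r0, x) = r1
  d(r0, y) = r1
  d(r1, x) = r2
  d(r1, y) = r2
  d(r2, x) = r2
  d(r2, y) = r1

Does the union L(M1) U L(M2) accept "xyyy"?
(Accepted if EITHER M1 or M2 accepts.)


M1: final=q2 accepted=False
M2: final=r2 accepted=False

No, union rejects (neither accepts)


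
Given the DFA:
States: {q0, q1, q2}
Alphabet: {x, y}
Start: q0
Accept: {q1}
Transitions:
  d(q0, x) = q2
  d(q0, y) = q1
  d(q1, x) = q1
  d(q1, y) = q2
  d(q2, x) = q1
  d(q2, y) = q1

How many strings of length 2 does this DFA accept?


Enumerating all length-2 strings:
  "xx" -> q1 [accept]
  "xy" -> q1 [accept]
  "yx" -> q1 [accept]
  "yy" -> q2 [reject]

3 out of 4


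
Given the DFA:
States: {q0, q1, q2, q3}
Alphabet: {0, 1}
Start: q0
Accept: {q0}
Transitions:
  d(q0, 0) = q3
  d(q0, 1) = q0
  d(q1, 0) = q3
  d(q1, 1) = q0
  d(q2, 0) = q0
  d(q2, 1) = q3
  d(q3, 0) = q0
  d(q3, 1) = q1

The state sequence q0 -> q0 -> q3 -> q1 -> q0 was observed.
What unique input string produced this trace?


Trace back each transition to find the symbol:
  q0 --[1]--> q0
  q0 --[0]--> q3
  q3 --[1]--> q1
  q1 --[1]--> q0

"1011"


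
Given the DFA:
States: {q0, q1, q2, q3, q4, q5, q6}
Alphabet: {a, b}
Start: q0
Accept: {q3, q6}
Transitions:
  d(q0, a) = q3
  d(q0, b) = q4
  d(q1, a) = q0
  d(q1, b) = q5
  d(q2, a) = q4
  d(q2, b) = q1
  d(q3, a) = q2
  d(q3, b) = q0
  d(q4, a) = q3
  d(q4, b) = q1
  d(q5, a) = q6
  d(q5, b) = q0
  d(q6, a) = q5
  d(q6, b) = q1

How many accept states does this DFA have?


Accept states listed: {q3, q6}
Counting: q3(1) q6(2)

2


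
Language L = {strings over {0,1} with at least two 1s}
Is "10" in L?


count('1') = 1

No, "10" is not in L


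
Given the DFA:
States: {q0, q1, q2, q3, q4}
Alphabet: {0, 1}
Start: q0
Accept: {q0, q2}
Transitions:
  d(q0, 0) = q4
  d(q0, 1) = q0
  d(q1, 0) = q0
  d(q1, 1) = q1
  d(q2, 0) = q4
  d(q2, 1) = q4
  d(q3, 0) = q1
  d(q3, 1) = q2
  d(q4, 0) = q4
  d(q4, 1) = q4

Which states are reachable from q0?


BFS from q0:
  layer 0: {q0}
  layer 1: {q4}

{q0, q4}


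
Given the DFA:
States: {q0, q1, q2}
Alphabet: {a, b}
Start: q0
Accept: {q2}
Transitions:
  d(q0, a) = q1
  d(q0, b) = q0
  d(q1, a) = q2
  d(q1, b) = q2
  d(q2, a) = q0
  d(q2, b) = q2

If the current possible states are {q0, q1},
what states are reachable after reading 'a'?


Apply transition on 'a' from each current state:
  d(q0, a) = q1
  d(q1, a) = q2

{q1, q2}


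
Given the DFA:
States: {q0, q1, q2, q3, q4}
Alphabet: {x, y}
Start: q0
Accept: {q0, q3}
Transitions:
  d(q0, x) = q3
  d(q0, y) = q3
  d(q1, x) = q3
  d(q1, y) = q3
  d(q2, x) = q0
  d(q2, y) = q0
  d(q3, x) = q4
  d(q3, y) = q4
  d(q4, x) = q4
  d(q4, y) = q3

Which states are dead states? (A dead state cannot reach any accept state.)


Forward reachability from each state:
  q0 -> reaches accept state q0 (live)
  q1 -> reaches accept state q3 (live)
  q2 -> reaches accept state q0 (live)
  q3 -> reaches accept state q3 (live)
  q4 -> reaches accept state q3 (live)

None (all states can reach an accept state)


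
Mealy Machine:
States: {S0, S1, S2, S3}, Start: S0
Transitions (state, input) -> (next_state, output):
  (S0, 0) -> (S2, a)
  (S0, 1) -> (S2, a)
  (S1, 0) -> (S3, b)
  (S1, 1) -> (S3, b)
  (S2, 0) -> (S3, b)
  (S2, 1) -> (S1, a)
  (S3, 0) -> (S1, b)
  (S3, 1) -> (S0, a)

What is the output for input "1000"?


Step-by-step:
  (S0, 1) -> (S2, a)
  (S2, 0) -> (S3, b)
  (S3, 0) -> (S1, b)
  (S1, 0) -> (S3, b)

"abbb"


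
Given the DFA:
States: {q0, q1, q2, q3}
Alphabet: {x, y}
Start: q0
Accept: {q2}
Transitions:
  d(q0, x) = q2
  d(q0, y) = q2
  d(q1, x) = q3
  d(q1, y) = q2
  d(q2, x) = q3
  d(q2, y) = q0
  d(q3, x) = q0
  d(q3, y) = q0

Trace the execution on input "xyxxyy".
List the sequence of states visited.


Input: xyxxyy
d(q0, x) = q2
d(q2, y) = q0
d(q0, x) = q2
d(q2, x) = q3
d(q3, y) = q0
d(q0, y) = q2


q0 -> q2 -> q0 -> q2 -> q3 -> q0 -> q2


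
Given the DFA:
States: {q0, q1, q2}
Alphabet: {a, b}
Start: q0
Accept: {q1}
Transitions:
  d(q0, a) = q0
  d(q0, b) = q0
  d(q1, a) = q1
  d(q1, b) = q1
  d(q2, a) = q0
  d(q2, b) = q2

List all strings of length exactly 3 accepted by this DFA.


All strings of length 3: 8 total
Accepted: 0

None


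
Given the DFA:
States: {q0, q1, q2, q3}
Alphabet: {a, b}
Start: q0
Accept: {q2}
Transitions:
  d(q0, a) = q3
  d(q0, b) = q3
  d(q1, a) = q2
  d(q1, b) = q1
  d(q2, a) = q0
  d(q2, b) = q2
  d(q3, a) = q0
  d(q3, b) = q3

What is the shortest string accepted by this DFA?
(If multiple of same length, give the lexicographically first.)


BFS by string length (lex-first path to each state shown):
  len 0: q0<-""
  len 1: q3<-"a"
  len 2: q0<-"aa", q3<-"ab"
  len 3: q0<-"aba", q3<-"aaa"
  len 4: q0<-"aaaa", q3<-"aaab"
  len 5: q0<-"aaaba", q3<-"aaaaa"
  len 6: q0<-"aaaaaa", q3<-"aaaaab"
  len 7: q0<-"aaaaaba", q3<-"aaaaaaa"
  len 8: q0<-"aaaaaaaa", q3<-"aaaaaaab"

No string accepted (empty language)


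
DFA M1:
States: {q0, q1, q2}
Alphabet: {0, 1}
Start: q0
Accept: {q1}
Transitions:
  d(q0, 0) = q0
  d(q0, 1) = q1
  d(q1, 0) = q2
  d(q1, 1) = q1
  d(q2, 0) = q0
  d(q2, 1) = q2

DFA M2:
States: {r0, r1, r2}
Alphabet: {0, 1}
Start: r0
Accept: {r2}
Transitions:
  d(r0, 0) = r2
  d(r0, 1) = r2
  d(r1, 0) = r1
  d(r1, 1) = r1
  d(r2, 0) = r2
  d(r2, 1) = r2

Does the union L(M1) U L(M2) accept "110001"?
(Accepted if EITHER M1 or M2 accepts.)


M1: final=q1 accepted=True
M2: final=r2 accepted=True

Yes, union accepts


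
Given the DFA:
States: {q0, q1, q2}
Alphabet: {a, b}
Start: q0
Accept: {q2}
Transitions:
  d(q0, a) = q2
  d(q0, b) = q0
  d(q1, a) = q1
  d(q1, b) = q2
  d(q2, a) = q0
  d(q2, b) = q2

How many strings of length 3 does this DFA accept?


Enumerating all length-3 strings:
  "aaa" -> q2 [accept]
  "aab" -> q0 [reject]
  "aba" -> q0 [reject]
  "abb" -> q2 [accept]
  "baa" -> q0 [reject]
  "bab" -> q2 [accept]
  "bba" -> q2 [accept]
  "bbb" -> q0 [reject]

4 out of 8


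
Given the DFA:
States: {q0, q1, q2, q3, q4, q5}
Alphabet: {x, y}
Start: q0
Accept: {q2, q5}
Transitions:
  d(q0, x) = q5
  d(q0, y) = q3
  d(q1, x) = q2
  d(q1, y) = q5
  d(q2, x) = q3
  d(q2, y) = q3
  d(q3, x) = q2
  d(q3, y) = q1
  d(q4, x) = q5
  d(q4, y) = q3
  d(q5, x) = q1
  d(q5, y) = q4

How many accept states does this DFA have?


Accept states listed: {q2, q5}
Counting: q2(1) q5(2)

2


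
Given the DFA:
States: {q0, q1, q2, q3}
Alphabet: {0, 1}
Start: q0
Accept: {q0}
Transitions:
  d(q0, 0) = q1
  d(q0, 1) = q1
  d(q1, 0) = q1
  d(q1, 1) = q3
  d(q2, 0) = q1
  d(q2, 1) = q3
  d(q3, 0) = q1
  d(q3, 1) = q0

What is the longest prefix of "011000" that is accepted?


Run the DFA, marking each prefix where the state is accepting:
  "" -> q0 [accept]
  "0" -> q1 [reject]
  "01" -> q3 [reject]
  "011" -> q0 [accept]
  "0110" -> q1 [reject]
  "01100" -> q1 [reject]
  "011000" -> q1 [reject]

"011"


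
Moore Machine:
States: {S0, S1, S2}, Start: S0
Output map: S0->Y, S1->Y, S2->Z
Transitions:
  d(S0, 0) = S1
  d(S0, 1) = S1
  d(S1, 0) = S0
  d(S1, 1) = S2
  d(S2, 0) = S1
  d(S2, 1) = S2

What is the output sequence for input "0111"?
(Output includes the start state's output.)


Start: S0 (output Y)
  --0--> S1 (output Y)
  --1--> S2 (output Z)
  --1--> S2 (output Z)
  --1--> S2 (output Z)

"YYZZZ"


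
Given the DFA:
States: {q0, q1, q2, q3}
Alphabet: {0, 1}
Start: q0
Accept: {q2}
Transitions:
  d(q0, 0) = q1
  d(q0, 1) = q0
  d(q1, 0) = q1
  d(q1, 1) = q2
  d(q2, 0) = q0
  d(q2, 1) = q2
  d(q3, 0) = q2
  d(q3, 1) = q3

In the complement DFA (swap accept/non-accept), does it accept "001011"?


Trace: q0 -> q1 -> q1 -> q2 -> q0 -> q0 -> q0
Final: q0
Original accept: {q2}
Complement: q0 is not in original accept

Yes, complement accepts (original rejects)


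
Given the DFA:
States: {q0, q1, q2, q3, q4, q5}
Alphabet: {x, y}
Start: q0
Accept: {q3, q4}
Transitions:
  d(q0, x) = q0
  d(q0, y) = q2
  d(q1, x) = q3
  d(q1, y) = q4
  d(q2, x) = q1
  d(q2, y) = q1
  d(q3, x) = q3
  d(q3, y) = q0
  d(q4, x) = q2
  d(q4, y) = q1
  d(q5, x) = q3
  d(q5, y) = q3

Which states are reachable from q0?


BFS from q0:
  layer 0: {q0}
  layer 1: {q2}
  layer 2: {q1}
  layer 3: {q3, q4}

{q0, q1, q2, q3, q4}


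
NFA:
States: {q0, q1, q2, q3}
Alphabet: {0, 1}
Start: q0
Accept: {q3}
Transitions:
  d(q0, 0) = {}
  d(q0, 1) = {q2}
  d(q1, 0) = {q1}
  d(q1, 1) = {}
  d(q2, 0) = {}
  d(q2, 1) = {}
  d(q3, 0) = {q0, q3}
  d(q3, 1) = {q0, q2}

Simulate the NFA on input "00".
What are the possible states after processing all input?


Start: {q0}
  --0--> {}
  --0--> {}

{} (empty set, no valid transitions)


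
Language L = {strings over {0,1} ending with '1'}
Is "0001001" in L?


last symbol = '1'

Yes, "0001001" is in L


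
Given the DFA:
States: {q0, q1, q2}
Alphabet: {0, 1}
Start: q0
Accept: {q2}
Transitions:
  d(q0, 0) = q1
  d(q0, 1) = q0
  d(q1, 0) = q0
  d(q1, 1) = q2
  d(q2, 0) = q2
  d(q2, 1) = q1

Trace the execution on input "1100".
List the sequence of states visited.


Input: 1100
d(q0, 1) = q0
d(q0, 1) = q0
d(q0, 0) = q1
d(q1, 0) = q0


q0 -> q0 -> q0 -> q1 -> q0


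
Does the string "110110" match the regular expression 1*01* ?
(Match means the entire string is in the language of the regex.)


|string| = 6; first = '1'; last = '0'

No, "110110" does not match 1*01*


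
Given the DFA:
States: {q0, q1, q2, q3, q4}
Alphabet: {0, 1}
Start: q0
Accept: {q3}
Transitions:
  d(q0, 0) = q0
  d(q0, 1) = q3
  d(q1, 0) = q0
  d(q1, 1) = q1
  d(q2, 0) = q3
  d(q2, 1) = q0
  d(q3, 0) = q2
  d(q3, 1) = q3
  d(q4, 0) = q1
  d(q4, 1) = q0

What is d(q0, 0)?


Looking up transition d(q0, 0)

q0


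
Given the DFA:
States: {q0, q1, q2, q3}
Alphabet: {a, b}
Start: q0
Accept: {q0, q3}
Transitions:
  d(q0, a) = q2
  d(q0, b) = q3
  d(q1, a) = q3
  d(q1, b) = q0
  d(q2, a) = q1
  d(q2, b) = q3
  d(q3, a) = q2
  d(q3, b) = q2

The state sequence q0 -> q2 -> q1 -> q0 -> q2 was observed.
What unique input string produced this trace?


Trace back each transition to find the symbol:
  q0 --[a]--> q2
  q2 --[a]--> q1
  q1 --[b]--> q0
  q0 --[a]--> q2

"aaba"


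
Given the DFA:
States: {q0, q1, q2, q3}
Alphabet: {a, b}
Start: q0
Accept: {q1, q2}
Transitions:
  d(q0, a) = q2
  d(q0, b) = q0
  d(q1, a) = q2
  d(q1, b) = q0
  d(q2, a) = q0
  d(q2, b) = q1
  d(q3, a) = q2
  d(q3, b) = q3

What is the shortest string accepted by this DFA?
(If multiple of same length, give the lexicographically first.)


BFS by string length (lex-first path to each state shown):
  len 0: q0<-""
  len 1: q0<-"b", q2<-"a"
Found accept state at length 1.

"a"


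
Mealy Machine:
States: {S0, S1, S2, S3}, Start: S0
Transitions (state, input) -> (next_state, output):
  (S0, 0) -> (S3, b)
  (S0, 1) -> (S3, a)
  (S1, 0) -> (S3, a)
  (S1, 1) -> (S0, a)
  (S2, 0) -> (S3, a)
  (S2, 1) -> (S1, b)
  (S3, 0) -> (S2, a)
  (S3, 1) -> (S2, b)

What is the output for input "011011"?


Step-by-step:
  (S0, 0) -> (S3, b)
  (S3, 1) -> (S2, b)
  (S2, 1) -> (S1, b)
  (S1, 0) -> (S3, a)
  (S3, 1) -> (S2, b)
  (S2, 1) -> (S1, b)

"bbbabb"


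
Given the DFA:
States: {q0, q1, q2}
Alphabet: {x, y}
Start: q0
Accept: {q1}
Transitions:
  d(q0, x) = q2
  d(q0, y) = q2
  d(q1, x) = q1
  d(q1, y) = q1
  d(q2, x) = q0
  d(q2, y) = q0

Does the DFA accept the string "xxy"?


Trace: q0 -> q2 -> q0 -> q2
Final state: q2
Accept states: {q1}

No, rejected (final state q2 is not an accept state)


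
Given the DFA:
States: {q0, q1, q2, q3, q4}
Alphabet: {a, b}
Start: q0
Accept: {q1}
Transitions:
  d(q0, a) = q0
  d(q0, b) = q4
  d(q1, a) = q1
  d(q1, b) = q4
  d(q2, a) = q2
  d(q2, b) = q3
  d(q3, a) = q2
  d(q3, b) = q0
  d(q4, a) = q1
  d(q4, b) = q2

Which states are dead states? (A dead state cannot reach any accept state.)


Forward reachability from each state:
  q0 -> reaches accept state q1 (live)
  q1 -> reaches accept state q1 (live)
  q2 -> reaches accept state q1 (live)
  q3 -> reaches accept state q1 (live)
  q4 -> reaches accept state q1 (live)

None (all states can reach an accept state)


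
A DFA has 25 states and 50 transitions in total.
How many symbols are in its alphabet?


Each state has exactly one transition per symbol.
|alphabet| = transitions / states = 50 / 25 = 2

2


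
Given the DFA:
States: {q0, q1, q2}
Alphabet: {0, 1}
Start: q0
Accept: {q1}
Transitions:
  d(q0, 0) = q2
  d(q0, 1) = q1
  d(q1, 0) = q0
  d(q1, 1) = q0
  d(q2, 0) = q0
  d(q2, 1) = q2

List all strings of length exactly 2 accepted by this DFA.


All strings of length 2: 4 total
Accepted: 0

None


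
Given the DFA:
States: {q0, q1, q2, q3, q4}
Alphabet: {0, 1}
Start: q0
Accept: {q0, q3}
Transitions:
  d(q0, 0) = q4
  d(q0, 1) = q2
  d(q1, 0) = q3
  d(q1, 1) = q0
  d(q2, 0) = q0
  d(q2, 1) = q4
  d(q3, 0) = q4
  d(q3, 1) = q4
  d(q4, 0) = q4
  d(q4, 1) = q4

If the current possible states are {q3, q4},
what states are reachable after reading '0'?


Apply transition on '0' from each current state:
  d(q3, 0) = q4
  d(q4, 0) = q4

{q4}


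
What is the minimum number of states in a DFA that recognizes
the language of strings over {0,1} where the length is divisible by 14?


States track (length) mod 14.
Need 14 states: one per remainder 0..13; accept = remainder 0.

14


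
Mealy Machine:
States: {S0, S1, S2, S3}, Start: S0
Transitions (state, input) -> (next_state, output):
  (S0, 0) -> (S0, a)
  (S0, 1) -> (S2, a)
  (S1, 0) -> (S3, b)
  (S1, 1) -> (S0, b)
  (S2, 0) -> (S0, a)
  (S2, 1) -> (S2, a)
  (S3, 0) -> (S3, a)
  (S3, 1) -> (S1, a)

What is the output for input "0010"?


Step-by-step:
  (S0, 0) -> (S0, a)
  (S0, 0) -> (S0, a)
  (S0, 1) -> (S2, a)
  (S2, 0) -> (S0, a)

"aaaa"


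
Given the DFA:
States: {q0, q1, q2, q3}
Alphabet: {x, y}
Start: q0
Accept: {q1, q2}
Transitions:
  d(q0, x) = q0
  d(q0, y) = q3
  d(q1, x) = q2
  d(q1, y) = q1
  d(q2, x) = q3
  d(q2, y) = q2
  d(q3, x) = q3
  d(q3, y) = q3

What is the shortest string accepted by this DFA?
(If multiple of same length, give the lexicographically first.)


BFS by string length (lex-first path to each state shown):
  len 0: q0<-""
  len 1: q0<-"x", q3<-"y"
  len 2: q0<-"xx", q3<-"xy"
  len 3: q0<-"xxx", q3<-"xxy"
  len 4: q0<-"xxxx", q3<-"xxxy"
  len 5: q0<-"xxxxx", q3<-"xxxxy"
  len 6: q0<-"xxxxxx", q3<-"xxxxxy"
  len 7: q0<-"xxxxxxx", q3<-"xxxxxxy"
  len 8: q0<-"xxxxxxxx", q3<-"xxxxxxxy"

No string accepted (empty language)


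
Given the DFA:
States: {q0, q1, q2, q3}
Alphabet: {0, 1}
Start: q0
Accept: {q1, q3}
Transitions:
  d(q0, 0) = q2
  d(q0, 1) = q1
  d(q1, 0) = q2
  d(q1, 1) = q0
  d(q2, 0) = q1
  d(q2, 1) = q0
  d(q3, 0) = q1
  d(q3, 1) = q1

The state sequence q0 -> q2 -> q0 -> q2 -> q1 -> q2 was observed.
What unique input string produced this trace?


Trace back each transition to find the symbol:
  q0 --[0]--> q2
  q2 --[1]--> q0
  q0 --[0]--> q2
  q2 --[0]--> q1
  q1 --[0]--> q2

"01000"


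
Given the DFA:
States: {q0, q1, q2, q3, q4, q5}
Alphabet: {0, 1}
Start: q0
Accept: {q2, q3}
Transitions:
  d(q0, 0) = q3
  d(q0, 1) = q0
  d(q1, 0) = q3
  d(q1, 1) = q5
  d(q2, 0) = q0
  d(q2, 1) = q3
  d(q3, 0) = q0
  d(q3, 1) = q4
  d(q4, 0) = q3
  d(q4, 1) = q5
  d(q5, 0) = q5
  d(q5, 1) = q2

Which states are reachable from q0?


BFS from q0:
  layer 0: {q0}
  layer 1: {q3}
  layer 2: {q4}
  layer 3: {q5}
  layer 4: {q2}

{q0, q2, q3, q4, q5}


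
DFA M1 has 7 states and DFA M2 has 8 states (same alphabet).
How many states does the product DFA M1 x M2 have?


Product construction pairs every M1 state with every M2 state.
7 * 8 = 56

56


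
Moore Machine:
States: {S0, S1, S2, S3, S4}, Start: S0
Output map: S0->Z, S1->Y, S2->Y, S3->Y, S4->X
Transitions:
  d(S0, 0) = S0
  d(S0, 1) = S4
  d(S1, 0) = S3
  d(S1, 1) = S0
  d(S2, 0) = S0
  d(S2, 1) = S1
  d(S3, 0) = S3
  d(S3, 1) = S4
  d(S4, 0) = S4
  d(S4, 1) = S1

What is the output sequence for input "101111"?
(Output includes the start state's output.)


Start: S0 (output Z)
  --1--> S4 (output X)
  --0--> S4 (output X)
  --1--> S1 (output Y)
  --1--> S0 (output Z)
  --1--> S4 (output X)
  --1--> S1 (output Y)

"ZXXYZXY"


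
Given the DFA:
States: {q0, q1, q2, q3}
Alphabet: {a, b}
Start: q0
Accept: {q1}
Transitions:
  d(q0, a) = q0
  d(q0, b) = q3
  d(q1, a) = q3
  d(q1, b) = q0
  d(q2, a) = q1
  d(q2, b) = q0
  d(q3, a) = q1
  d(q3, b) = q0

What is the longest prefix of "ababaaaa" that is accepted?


Run the DFA, marking each prefix where the state is accepting:
  "" -> q0 [reject]
  "a" -> q0 [reject]
  "ab" -> q3 [reject]
  "aba" -> q1 [accept]
  "abab" -> q0 [reject]
  "ababa" -> q0 [reject]
  "ababaa" -> q0 [reject]
  "ababaaa" -> q0 [reject]
  "ababaaaa" -> q0 [reject]

"aba"


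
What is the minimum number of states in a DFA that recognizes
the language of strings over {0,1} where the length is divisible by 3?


States track (length) mod 3.
Need 3 states: one per remainder 0..2; accept = remainder 0.

3


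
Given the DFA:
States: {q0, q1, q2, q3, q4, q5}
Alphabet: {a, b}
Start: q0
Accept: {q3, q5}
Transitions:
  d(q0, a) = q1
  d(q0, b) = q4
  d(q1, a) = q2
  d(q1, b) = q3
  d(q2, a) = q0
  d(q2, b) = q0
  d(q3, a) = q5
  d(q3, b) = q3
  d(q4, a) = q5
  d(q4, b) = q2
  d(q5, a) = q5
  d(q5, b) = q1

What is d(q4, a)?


Looking up transition d(q4, a)

q5


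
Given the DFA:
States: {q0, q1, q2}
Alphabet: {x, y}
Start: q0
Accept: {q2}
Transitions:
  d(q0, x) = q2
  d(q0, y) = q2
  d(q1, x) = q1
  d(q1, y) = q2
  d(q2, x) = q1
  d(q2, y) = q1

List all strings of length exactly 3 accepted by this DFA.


All strings of length 3: 8 total
Accepted: 4

"xxy", "xyy", "yxy", "yyy"


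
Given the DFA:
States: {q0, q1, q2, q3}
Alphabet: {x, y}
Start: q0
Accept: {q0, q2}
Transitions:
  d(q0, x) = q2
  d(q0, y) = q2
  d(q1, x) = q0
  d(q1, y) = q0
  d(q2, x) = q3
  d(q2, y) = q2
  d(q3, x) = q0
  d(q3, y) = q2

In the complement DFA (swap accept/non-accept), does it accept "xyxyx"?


Trace: q0 -> q2 -> q2 -> q3 -> q2 -> q3
Final: q3
Original accept: {q0, q2}
Complement: q3 is not in original accept

Yes, complement accepts (original rejects)


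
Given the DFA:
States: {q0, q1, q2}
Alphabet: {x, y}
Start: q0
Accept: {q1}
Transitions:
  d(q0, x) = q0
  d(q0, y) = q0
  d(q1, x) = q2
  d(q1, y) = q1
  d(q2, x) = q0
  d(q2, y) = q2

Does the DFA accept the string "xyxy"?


Trace: q0 -> q0 -> q0 -> q0 -> q0
Final state: q0
Accept states: {q1}

No, rejected (final state q0 is not an accept state)


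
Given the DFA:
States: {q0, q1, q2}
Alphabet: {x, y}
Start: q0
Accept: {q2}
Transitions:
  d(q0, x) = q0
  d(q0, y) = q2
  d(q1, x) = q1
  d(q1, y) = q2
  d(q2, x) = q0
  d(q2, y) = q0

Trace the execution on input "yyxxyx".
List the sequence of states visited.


Input: yyxxyx
d(q0, y) = q2
d(q2, y) = q0
d(q0, x) = q0
d(q0, x) = q0
d(q0, y) = q2
d(q2, x) = q0


q0 -> q2 -> q0 -> q0 -> q0 -> q2 -> q0


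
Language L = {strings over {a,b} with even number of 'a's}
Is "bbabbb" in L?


count('a') = 1; 1 mod 2 = 1

No, "bbabbb" is not in L


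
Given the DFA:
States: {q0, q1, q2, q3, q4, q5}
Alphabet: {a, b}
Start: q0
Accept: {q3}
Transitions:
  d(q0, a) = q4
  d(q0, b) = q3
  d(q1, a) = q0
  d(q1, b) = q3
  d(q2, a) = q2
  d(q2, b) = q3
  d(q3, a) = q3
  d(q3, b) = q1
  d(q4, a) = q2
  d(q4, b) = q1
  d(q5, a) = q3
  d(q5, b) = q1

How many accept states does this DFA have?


Accept states listed: {q3}
Counting: q3(1)

1


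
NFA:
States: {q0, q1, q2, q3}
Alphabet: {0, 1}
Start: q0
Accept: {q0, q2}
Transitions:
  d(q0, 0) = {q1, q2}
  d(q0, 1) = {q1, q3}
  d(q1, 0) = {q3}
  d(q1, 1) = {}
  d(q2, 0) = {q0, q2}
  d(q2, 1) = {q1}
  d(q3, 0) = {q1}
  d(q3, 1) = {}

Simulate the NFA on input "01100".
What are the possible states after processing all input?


Start: {q0}
  --0--> {q1, q2}
  --1--> {q1}
  --1--> {}
  --0--> {}
  --0--> {}

{} (empty set, no valid transitions)


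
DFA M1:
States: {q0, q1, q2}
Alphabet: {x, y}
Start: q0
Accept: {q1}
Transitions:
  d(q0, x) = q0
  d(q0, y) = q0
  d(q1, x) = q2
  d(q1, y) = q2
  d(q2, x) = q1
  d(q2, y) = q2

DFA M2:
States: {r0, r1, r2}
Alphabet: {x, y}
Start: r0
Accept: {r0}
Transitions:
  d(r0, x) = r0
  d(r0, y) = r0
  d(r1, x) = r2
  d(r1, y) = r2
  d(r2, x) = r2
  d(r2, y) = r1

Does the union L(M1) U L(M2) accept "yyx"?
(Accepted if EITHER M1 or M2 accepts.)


M1: final=q0 accepted=False
M2: final=r0 accepted=True

Yes, union accepts
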